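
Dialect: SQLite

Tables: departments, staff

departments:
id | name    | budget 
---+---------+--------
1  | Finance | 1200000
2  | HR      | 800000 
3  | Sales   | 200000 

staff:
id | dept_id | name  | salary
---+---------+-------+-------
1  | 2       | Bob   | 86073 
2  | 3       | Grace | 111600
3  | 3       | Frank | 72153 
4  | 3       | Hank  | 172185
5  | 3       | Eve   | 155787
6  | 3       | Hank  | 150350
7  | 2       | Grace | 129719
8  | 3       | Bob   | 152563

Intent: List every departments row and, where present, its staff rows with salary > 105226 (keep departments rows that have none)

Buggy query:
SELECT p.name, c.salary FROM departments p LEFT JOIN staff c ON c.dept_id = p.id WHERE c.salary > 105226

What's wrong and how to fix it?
Bug: Filtering c.salary in WHERE discards the NULL rows produced by LEFT JOIN, turning it into an inner join

Fix: Move the right-table condition into the ON clause so unmatched parents are kept

Corrected query:
SELECT p.name, c.salary FROM departments p LEFT JOIN staff c ON c.dept_id = p.id AND c.salary > 105226

Result:
name    | salary
--------+-------
Finance | NULL  
HR      | 129719
Sales   | 111600
Sales   | 150350
Sales   | 152563
Sales   | 155787
Sales   | 172185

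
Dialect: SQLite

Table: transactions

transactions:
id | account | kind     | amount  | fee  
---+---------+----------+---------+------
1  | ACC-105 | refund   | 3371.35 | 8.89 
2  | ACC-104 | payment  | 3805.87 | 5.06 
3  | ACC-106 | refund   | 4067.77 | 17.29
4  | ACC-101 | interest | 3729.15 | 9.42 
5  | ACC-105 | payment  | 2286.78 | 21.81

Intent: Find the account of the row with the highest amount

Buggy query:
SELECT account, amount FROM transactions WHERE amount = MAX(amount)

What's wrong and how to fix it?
Bug: MAX(amount) is an aggregate and cannot be used directly in WHERE

Fix: Use a subquery: WHERE amount = (SELECT MAX(amount) FROM transactions)

Corrected query:
SELECT account, amount FROM transactions WHERE amount = (SELECT MAX(amount) FROM transactions)

Result:
account | amount 
--------+--------
ACC-106 | 4067.77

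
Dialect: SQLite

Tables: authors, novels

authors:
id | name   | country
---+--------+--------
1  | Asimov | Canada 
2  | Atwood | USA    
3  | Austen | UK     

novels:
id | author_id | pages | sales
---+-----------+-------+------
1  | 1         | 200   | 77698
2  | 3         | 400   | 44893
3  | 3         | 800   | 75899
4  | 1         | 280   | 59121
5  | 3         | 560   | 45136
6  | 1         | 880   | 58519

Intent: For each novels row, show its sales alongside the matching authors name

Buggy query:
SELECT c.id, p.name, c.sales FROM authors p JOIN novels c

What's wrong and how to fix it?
Bug: Missing join condition: each novels row is matched to all authors rows instead of just its own

Fix: Add ON c.author_id = p.id to the JOIN

Corrected query:
SELECT c.id, p.name, c.sales FROM authors p JOIN novels c ON c.author_id = p.id

Result:
id | name   | sales
---+--------+------
1  | Asimov | 77698
2  | Austen | 44893
3  | Austen | 75899
4  | Asimov | 59121
5  | Austen | 45136
6  | Asimov | 58519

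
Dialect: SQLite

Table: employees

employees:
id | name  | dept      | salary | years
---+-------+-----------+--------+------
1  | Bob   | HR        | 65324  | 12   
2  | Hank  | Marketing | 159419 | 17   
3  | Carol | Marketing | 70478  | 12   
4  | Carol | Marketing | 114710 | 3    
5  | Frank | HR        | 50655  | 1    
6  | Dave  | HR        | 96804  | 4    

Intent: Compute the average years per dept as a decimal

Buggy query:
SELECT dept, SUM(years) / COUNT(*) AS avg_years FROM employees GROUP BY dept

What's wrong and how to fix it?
Bug: SUM(years) and COUNT(*) are both integers; the division truncates the fractional part

Fix: Cast one side to REAL so the division keeps the fractional part

Corrected query:
SELECT dept, SUM(years) * 1.0 / COUNT(*) AS avg_years FROM employees GROUP BY dept

Result:
dept      | avg_years
----------+----------
HR        | 5.666667 
Marketing | 10.666667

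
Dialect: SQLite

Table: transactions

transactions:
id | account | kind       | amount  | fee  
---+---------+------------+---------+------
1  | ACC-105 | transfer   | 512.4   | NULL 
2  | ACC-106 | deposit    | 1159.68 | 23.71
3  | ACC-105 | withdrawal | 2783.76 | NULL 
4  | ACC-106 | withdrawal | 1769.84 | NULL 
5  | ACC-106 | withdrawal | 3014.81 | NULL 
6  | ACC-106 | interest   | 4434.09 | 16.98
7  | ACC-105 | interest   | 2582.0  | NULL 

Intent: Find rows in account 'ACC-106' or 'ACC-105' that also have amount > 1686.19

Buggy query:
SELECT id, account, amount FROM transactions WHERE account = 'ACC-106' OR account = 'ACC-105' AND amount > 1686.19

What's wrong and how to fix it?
Bug: AND binds tighter than OR, so this parses as account = 'ACC-106' OR (account = 'ACC-105' AND amount > 1686.19)

Fix: Add parentheses around the OR so the AND applies to both alternatives

Corrected query:
SELECT id, account, amount FROM transactions WHERE (account = 'ACC-106' OR account = 'ACC-105') AND amount > 1686.19

Result:
id | account | amount 
---+---------+--------
3  | ACC-105 | 2783.76
4  | ACC-106 | 1769.84
5  | ACC-106 | 3014.81
6  | ACC-106 | 4434.09
7  | ACC-105 | 2582   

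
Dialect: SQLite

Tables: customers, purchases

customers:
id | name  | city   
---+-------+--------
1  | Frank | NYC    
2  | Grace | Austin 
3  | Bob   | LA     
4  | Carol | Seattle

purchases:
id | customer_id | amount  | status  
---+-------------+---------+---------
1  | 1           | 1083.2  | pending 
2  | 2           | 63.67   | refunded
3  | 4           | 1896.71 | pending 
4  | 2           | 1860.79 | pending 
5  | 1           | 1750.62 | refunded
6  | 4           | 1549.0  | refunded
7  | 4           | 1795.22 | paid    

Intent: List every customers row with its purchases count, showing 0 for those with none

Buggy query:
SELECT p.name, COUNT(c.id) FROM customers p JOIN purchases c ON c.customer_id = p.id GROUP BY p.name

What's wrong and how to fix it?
Bug: An inner join excludes parents with zero children

Fix: Use LEFT JOIN so parents without children still appear (COUNT(c.id) gives 0)

Corrected query:
SELECT p.name, COUNT(c.id) FROM customers p LEFT JOIN purchases c ON c.customer_id = p.id GROUP BY p.name

Result:
name  | COUNT(c.id)
------+------------
Bob   | 0          
Carol | 3          
Frank | 2          
Grace | 2          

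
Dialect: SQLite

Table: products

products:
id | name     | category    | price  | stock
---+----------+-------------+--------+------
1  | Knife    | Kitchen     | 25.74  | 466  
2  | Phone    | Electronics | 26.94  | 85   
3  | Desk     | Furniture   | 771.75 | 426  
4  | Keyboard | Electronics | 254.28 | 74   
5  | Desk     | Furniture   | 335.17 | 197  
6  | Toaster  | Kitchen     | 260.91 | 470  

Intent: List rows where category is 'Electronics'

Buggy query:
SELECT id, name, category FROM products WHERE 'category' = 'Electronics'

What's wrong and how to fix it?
Bug: Single quotes denote string literals in SQL; the column name is being compared as a constant string

Fix: Reference the column as category without single quotes

Corrected query:
SELECT id, name, category FROM products WHERE category = 'Electronics'

Result:
id | name     | category   
---+----------+------------
2  | Phone    | Electronics
4  | Keyboard | Electronics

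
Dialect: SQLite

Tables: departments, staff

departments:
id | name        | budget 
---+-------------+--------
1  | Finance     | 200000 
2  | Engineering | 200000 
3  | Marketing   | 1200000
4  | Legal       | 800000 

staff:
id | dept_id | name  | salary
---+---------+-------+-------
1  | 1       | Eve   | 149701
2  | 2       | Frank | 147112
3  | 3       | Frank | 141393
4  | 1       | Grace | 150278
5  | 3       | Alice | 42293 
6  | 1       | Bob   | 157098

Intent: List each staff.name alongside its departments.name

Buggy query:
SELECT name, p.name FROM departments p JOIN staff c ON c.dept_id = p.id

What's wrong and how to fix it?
Bug: 'name' exists in both joined tables, so the database can't tell which one is meant

Fix: Qualify the column with its table alias (c.name)

Corrected query:
SELECT c.name, p.name FROM departments p JOIN staff c ON c.dept_id = p.id

Result:
name  | name       
------+------------
Eve   | Finance    
Frank | Engineering
Frank | Marketing  
Grace | Finance    
Alice | Marketing  
Bob   | Finance    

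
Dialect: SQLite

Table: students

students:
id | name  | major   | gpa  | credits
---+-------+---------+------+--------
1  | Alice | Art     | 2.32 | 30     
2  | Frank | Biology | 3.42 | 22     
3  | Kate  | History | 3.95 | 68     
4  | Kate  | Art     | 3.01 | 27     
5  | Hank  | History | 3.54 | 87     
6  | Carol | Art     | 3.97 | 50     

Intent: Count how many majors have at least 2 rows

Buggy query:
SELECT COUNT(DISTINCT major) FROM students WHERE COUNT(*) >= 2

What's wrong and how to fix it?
Bug: WHERE filters individual rows, not groups, so a group-level COUNT is invalid there

Fix: Group first with HAVING COUNT(*) >= 2, then COUNT the resulting groups

Corrected query:
SELECT COUNT(*) FROM (SELECT major FROM students GROUP BY major HAVING COUNT(*) >= 2)

Result:
COUNT(*)
--------
2       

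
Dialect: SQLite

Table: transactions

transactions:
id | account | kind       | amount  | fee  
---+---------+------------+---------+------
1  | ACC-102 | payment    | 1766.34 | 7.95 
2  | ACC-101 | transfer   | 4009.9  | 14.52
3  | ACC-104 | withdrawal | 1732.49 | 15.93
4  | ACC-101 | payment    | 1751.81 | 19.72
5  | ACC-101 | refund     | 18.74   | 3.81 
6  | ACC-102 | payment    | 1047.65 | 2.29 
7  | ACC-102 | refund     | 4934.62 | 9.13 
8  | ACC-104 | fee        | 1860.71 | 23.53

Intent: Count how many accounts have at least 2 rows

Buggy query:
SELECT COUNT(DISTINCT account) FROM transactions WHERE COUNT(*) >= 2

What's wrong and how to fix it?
Bug: WHERE filters individual rows, not groups, so a group-level COUNT is invalid there

Fix: Use a subquery that GROUPs and filters with HAVING, then count its rows

Corrected query:
SELECT COUNT(*) FROM (SELECT account FROM transactions GROUP BY account HAVING COUNT(*) >= 2)

Result:
COUNT(*)
--------
3       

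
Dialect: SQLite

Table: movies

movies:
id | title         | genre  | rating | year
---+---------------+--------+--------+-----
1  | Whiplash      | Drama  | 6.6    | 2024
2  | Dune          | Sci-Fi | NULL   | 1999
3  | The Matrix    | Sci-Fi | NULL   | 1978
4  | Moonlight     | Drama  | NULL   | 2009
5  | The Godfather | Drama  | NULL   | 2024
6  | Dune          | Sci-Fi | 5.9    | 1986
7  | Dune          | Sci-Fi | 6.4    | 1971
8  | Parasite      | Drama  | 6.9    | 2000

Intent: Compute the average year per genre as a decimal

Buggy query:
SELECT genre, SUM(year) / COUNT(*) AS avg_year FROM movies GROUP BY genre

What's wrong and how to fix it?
Bug: Both operands are integers, so '/' performs integer division and truncates

Fix: Multiply by 1.0 (or CAST to REAL) to force floating-point division

Corrected query:
SELECT genre, SUM(year) * 1.0 / COUNT(*) AS avg_year FROM movies GROUP BY genre

Result:
genre  | avg_year
-------+---------
Drama  | 2014.25 
Sci-Fi | 1983.5  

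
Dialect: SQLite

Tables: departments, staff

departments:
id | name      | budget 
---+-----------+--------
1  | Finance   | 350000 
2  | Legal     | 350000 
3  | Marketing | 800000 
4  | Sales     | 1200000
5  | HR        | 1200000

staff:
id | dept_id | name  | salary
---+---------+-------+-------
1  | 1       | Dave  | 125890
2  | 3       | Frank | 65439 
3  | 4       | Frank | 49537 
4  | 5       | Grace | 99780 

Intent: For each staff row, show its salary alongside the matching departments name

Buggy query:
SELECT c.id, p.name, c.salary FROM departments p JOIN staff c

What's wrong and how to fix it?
Bug: Missing join condition: each staff row is matched to all departments rows instead of just its own

Fix: Add ON c.dept_id = p.id to the JOIN

Corrected query:
SELECT c.id, p.name, c.salary FROM departments p JOIN staff c ON c.dept_id = p.id

Result:
id | name      | salary
---+-----------+-------
1  | Finance   | 125890
2  | Marketing | 65439 
3  | Sales     | 49537 
4  | HR        | 99780 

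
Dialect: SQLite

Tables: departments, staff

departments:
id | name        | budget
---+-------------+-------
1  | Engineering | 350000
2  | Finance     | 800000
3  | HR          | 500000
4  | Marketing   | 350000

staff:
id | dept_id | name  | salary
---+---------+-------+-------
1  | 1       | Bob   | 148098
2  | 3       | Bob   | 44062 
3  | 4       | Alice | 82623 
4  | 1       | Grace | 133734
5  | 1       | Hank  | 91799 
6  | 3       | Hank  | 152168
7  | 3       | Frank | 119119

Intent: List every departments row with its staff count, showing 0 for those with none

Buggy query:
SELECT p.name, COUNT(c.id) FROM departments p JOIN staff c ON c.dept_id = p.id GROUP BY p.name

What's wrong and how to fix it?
Bug: INNER JOIN drops departments rows that have no matching staff rows

Fix: Use LEFT JOIN so parents without children still appear (COUNT(c.id) gives 0)

Corrected query:
SELECT p.name, COUNT(c.id) FROM departments p LEFT JOIN staff c ON c.dept_id = p.id GROUP BY p.name

Result:
name        | COUNT(c.id)
------------+------------
Engineering | 3          
Finance     | 0          
HR          | 3          
Marketing   | 1          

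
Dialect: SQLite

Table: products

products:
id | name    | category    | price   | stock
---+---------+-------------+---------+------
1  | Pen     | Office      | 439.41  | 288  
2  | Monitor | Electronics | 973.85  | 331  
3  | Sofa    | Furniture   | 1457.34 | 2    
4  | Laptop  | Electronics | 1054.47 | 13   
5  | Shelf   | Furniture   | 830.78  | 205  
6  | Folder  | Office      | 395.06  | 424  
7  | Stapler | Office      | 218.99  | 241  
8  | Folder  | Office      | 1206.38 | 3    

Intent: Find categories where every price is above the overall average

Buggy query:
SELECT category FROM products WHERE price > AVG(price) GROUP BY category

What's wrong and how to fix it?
Bug: WHERE evaluates per row before aggregation, so AVG() is unavailable

Fix: Compute the overall average in a scalar subquery and compare each group's MIN against it in HAVING

Corrected query:
SELECT category FROM products GROUP BY category HAVING MIN(price) > (SELECT AVG(price) FROM products)

Result:
category   
-----------
Electronics
Furniture  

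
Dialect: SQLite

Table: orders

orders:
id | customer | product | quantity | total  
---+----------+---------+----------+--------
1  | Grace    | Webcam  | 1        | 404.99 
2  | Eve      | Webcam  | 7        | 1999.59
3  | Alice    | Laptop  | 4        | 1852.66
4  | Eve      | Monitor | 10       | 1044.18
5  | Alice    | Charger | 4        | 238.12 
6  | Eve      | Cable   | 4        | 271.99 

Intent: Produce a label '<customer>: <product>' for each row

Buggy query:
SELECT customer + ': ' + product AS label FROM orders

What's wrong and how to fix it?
Bug: SQLite uses || for string concatenation; + coerces text to numbers (yielding 0)

Fix: Use the || operator for string concatenation

Corrected query:
SELECT customer || ': ' || product AS label FROM orders

Result:
label         
--------------
Grace: Webcam 
Eve: Webcam   
Alice: Laptop 
Eve: Monitor  
Alice: Charger
Eve: Cable    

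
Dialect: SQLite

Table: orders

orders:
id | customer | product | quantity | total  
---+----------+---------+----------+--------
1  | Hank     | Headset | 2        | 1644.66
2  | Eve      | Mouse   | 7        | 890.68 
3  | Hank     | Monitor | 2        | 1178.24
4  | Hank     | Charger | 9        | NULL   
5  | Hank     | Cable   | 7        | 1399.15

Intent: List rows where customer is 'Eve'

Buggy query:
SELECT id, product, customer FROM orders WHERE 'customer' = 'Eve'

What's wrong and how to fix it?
Bug: Single quotes denote string literals in SQL; the column name is being compared as a constant string

Fix: Reference the column as customer without single quotes

Corrected query:
SELECT id, product, customer FROM orders WHERE customer = 'Eve'

Result:
id | product | customer
---+---------+---------
2  | Mouse   | Eve     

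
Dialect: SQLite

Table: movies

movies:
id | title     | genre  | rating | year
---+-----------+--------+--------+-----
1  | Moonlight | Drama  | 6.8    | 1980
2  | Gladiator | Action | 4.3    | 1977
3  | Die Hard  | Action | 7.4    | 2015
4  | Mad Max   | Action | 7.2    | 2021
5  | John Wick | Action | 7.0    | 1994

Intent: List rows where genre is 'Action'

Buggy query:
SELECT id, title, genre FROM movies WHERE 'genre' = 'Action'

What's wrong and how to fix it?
Bug: Single quotes denote string literals in SQL; the column name is being compared as a constant string

Fix: Reference the column as genre without single quotes

Corrected query:
SELECT id, title, genre FROM movies WHERE genre = 'Action'

Result:
id | title     | genre 
---+-----------+-------
2  | Gladiator | Action
3  | Die Hard  | Action
4  | Mad Max   | Action
5  | John Wick | Action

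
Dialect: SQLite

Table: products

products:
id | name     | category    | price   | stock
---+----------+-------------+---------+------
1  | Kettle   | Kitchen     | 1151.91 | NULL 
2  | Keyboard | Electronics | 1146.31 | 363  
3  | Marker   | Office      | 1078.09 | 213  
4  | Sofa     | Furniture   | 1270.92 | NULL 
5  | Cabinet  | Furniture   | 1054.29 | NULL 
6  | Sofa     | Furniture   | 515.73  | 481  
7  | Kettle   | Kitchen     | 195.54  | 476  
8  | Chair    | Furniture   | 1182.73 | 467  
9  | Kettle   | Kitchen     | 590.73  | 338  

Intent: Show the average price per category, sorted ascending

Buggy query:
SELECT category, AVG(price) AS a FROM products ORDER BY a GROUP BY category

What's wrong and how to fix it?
Bug: ORDER BY appears before GROUP BY; SQL clause order requires GROUP BY first

Fix: Reorder: SELECT … FROM … GROUP BY … ORDER BY …

Corrected query:
SELECT category, AVG(price) AS a FROM products GROUP BY category ORDER BY a

Result:
category    | a        
------------+----------
Kitchen     | 646.06   
Furniture   | 1005.9175
Office      | 1078.09  
Electronics | 1146.31  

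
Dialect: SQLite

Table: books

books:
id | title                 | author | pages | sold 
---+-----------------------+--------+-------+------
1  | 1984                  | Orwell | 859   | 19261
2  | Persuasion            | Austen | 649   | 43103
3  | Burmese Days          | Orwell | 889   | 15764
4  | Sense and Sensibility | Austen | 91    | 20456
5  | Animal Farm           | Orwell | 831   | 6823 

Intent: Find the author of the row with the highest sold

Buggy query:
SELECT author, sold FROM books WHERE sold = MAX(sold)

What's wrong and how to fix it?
Bug: WHERE is evaluated per row; an aggregate over the whole table isn't defined there

Fix: Use a subquery: WHERE sold = (SELECT MAX(sold) FROM books)

Corrected query:
SELECT author, sold FROM books WHERE sold = (SELECT MAX(sold) FROM books)

Result:
author | sold 
-------+------
Austen | 43103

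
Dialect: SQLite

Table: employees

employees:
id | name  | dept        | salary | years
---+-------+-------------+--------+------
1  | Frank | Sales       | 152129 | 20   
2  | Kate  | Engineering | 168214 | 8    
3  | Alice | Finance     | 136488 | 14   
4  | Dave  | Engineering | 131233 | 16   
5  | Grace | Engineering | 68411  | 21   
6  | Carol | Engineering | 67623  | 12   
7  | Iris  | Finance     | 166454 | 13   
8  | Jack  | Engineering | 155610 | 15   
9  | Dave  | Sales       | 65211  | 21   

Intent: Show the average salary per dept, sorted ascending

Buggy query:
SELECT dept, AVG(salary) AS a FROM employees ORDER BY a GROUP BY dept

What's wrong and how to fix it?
Bug: GROUP BY must precede ORDER BY

Fix: Move ORDER BY to the end, after GROUP BY

Corrected query:
SELECT dept, AVG(salary) AS a FROM employees GROUP BY dept ORDER BY a

Result:
dept        | a       
------------+---------
Sales       | 108670  
Engineering | 118218.2
Finance     | 151471  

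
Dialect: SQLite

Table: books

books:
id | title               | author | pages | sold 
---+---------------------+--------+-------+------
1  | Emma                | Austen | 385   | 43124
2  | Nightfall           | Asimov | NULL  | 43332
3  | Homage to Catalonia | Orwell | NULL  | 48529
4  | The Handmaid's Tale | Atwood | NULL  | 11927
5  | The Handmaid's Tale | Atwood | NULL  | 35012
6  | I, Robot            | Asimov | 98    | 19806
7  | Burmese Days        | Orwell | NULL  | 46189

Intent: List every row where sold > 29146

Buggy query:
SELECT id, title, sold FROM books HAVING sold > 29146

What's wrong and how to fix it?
Bug: This is a non-aggregate query (no GROUP BY, no aggregates), so in SQLite the HAVING clause is invalid here; a row-level condition belongs in WHERE

Fix: Use WHERE for row-level filtering

Corrected query:
SELECT id, title, sold FROM books WHERE sold > 29146

Result:
id | title               | sold 
---+---------------------+------
1  | Emma                | 43124
2  | Nightfall           | 43332
3  | Homage to Catalonia | 48529
5  | The Handmaid's Tale | 35012
7  | Burmese Days        | 46189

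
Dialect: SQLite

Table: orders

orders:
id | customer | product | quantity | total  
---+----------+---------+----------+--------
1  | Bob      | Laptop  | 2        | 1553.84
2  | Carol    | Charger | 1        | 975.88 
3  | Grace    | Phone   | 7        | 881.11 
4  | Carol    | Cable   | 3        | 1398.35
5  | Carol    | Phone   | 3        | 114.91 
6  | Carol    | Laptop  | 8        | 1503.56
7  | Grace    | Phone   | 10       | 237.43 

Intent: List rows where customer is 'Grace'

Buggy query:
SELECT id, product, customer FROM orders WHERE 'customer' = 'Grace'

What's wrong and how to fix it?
Bug: 'customer' in single quotes is a string literal, not the column; the comparison is literal-vs-literal and never true

Fix: Reference the column as customer without single quotes

Corrected query:
SELECT id, product, customer FROM orders WHERE customer = 'Grace'

Result:
id | product | customer
---+---------+---------
3  | Phone   | Grace   
7  | Phone   | Grace   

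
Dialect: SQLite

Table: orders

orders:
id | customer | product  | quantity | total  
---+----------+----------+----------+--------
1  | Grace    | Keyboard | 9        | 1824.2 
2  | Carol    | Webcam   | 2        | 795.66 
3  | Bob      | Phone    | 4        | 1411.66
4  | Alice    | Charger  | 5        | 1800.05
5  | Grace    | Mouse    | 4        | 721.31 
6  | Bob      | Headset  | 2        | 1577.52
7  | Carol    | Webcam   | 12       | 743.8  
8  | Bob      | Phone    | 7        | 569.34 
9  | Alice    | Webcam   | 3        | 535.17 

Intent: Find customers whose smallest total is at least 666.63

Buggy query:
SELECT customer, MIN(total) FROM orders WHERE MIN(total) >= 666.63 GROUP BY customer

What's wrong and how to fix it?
Bug: Aggregates like MIN are computed per group after WHERE runs

Fix: Replace WHERE with HAVING after the GROUP BY

Corrected query:
SELECT customer, MIN(total) FROM orders GROUP BY customer HAVING MIN(total) >= 666.63

Result:
customer | MIN(total)
---------+-----------
Carol    | 743.8     
Grace    | 721.31    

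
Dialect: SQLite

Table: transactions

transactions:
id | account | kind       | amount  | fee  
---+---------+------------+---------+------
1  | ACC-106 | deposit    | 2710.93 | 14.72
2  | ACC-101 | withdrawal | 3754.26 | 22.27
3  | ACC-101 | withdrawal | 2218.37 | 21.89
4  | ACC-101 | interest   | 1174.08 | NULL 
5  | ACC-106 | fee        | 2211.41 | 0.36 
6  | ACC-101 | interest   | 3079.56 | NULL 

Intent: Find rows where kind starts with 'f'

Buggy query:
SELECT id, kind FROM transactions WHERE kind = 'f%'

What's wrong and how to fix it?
Bug: '=' compares the literal string including the % character; pattern matching needs LIKE

Fix: Use LIKE for wildcard pattern matching

Corrected query:
SELECT id, kind FROM transactions WHERE kind LIKE 'f%'

Result:
id | kind
---+-----
5  | fee 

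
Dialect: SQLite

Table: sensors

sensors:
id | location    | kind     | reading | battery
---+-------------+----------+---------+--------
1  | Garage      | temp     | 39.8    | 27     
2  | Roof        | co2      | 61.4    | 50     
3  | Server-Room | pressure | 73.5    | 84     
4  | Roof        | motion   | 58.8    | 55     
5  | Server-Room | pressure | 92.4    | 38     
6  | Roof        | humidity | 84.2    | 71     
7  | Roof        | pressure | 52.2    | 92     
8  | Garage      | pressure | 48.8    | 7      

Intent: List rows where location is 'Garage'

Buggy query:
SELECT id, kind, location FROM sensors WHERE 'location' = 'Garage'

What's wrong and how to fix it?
Bug: 'location' in single quotes is a string literal, not the column; the comparison is literal-vs-literal and never true

Fix: Reference the column as location without single quotes

Corrected query:
SELECT id, kind, location FROM sensors WHERE location = 'Garage'

Result:
id | kind     | location
---+----------+---------
1  | temp     | Garage  
8  | pressure | Garage  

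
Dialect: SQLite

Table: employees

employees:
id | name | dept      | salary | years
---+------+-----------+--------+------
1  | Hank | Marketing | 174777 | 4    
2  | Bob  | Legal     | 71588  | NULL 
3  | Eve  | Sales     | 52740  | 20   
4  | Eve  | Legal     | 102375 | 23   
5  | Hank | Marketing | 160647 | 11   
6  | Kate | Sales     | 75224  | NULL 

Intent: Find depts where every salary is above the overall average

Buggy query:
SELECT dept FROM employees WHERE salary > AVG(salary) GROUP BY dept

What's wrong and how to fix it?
Bug: WHERE evaluates per row before aggregation, so AVG() is unavailable

Fix: Use a subquery for AVG and a HAVING MIN(...) filter so the condition holds for every row in the group

Corrected query:
SELECT dept FROM employees GROUP BY dept HAVING MIN(salary) > (SELECT AVG(salary) FROM employees)

Result:
dept     
---------
Marketing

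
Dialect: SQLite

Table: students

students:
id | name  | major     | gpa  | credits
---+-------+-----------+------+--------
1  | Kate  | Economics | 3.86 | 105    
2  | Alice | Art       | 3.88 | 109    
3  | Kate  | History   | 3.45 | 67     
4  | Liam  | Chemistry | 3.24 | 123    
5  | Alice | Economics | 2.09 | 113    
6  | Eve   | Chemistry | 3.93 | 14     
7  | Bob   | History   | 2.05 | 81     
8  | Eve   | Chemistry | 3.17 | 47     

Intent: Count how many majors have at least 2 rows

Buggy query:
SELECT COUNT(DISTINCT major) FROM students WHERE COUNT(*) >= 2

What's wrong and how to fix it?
Bug: WHERE filters individual rows, not groups, so a group-level COUNT is invalid there

Fix: Use a subquery that GROUPs and filters with HAVING, then count its rows

Corrected query:
SELECT COUNT(*) FROM (SELECT major FROM students GROUP BY major HAVING COUNT(*) >= 2)

Result:
COUNT(*)
--------
3       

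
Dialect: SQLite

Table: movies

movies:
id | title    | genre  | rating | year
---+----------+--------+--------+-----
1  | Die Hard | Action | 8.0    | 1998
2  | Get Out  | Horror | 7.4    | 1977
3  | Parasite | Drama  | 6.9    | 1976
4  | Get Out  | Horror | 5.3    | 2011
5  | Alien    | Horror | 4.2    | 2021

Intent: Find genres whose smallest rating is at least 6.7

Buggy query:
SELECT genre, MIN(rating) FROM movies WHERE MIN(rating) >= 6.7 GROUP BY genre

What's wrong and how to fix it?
Bug: Aggregates like MIN are computed per group after WHERE runs

Fix: Use HAVING for the per-group MIN condition

Corrected query:
SELECT genre, MIN(rating) FROM movies GROUP BY genre HAVING MIN(rating) >= 6.7

Result:
genre  | MIN(rating)
-------+------------
Action | 8          
Drama  | 6.9        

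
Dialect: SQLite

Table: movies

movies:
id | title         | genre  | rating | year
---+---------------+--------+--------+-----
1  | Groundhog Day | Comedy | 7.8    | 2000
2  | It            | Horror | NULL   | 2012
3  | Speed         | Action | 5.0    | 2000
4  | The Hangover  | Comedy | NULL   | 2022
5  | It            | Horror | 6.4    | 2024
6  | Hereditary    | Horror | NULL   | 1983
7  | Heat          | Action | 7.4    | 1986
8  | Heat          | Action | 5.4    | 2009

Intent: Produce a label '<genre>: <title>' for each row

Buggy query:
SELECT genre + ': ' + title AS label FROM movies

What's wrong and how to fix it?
Bug: SQLite uses || for string concatenation; + coerces text to numbers (yielding 0)

Fix: Use the || operator for string concatenation

Corrected query:
SELECT genre || ': ' || title AS label FROM movies

Result:
label                
---------------------
Comedy: Groundhog Day
Horror: It           
Action: Speed        
Comedy: The Hangover 
Horror: It           
Horror: Hereditary   
Action: Heat         
Action: Heat         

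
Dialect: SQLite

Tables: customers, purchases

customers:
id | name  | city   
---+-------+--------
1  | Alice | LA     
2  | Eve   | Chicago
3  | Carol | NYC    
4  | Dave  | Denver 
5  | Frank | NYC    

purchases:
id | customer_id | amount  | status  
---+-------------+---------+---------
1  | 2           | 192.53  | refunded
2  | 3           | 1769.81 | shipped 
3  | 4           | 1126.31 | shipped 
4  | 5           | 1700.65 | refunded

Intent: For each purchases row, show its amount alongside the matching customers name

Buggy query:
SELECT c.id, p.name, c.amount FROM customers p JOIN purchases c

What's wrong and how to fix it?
Bug: JOIN with no ON clause produces a cartesian product; every purchases row pairs with every customers row

Fix: Add ON c.customer_id = p.id to the JOIN

Corrected query:
SELECT c.id, p.name, c.amount FROM customers p JOIN purchases c ON c.customer_id = p.id

Result:
id | name  | amount 
---+-------+--------
1  | Eve   | 192.53 
2  | Carol | 1769.81
3  | Dave  | 1126.31
4  | Frank | 1700.65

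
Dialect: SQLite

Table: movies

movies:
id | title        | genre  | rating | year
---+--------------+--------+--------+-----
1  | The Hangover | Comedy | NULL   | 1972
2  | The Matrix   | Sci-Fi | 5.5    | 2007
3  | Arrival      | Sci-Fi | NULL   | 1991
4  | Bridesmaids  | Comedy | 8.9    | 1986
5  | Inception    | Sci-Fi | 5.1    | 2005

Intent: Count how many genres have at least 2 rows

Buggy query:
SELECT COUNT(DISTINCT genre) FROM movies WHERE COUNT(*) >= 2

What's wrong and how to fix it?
Bug: COUNT(*) cannot appear in WHERE; the per-group count doesn't exist yet

Fix: Group first with HAVING COUNT(*) >= 2, then COUNT the resulting groups

Corrected query:
SELECT COUNT(*) FROM (SELECT genre FROM movies GROUP BY genre HAVING COUNT(*) >= 2)

Result:
COUNT(*)
--------
2       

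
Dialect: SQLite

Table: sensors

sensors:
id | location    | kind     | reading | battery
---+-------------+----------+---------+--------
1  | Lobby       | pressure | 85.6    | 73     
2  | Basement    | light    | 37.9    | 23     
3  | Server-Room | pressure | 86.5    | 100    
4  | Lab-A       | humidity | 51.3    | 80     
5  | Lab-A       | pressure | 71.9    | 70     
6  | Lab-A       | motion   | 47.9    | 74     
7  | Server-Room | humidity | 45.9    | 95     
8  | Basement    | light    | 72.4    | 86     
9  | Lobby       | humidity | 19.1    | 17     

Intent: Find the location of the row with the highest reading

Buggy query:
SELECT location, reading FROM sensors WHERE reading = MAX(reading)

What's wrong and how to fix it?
Bug: MAX(reading) is an aggregate and cannot be used directly in WHERE

Fix: Wrap MAX in a scalar subquery so WHERE compares against a single value

Corrected query:
SELECT location, reading FROM sensors WHERE reading = (SELECT MAX(reading) FROM sensors)

Result:
location    | reading
------------+--------
Server-Room | 86.5   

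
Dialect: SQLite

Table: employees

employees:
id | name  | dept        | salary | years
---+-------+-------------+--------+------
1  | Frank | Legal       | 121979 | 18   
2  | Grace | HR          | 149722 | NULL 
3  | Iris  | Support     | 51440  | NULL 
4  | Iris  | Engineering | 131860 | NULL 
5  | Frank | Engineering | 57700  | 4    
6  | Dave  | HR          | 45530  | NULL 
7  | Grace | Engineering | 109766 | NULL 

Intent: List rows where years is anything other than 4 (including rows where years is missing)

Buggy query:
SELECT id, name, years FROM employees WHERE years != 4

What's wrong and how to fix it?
Bug: Inequality against NULL is unknown, not true; rows with NULL are dropped

Fix: Handle NULL separately with IS NULL alongside the inequality

Corrected query:
SELECT id, name, years FROM employees WHERE years != 4 OR years IS NULL

Result:
id | name  | years
---+-------+------
1  | Frank | 18   
2  | Grace | NULL 
3  | Iris  | NULL 
4  | Iris  | NULL 
6  | Dave  | NULL 
7  | Grace | NULL 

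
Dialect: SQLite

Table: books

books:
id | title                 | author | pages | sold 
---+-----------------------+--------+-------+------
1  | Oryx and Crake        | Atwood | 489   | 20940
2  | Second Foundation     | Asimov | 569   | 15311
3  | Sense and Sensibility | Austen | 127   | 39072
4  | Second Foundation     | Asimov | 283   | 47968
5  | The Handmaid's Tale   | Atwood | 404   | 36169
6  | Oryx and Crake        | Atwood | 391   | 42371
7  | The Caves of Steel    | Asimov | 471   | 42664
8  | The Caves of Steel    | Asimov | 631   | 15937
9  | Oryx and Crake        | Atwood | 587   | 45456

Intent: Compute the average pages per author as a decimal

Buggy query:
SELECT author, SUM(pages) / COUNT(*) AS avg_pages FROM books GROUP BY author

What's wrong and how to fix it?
Bug: Both operands are integers, so '/' performs integer division and truncates

Fix: Multiply by 1.0 (or CAST to REAL) to force floating-point division

Corrected query:
SELECT author, SUM(pages) * 1.0 / COUNT(*) AS avg_pages FROM books GROUP BY author

Result:
author | avg_pages
-------+----------
Asimov | 488.5    
Atwood | 467.75   
Austen | 127      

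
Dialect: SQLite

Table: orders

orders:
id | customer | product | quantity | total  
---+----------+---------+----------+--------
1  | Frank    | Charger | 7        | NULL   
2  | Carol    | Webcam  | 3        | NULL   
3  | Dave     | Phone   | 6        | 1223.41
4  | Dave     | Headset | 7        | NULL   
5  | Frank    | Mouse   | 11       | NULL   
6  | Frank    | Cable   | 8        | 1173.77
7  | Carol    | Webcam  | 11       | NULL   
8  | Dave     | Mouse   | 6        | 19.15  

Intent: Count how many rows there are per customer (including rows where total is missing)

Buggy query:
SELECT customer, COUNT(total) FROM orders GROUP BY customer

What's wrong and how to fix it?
Bug: COUNT(total) skips NULLs, so groups with missing total are undercounted

Fix: Use COUNT(*) to count all rows regardless of NULL

Corrected query:
SELECT customer, COUNT(*) FROM orders GROUP BY customer

Result:
customer | COUNT(*)
---------+---------
Carol    | 2       
Dave     | 3       
Frank    | 3       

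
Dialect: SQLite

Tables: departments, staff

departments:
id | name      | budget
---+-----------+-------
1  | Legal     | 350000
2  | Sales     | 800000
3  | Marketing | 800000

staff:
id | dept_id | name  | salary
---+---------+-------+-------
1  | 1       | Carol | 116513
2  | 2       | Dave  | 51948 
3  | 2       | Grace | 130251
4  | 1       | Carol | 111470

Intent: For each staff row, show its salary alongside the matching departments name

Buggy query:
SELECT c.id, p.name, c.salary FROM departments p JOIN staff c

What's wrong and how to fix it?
Bug: JOIN with no ON clause produces a cartesian product; every staff row pairs with every departments row

Fix: Add ON c.dept_id = p.id to the JOIN

Corrected query:
SELECT c.id, p.name, c.salary FROM departments p JOIN staff c ON c.dept_id = p.id

Result:
id | name  | salary
---+-------+-------
1  | Legal | 116513
2  | Sales | 51948 
3  | Sales | 130251
4  | Legal | 111470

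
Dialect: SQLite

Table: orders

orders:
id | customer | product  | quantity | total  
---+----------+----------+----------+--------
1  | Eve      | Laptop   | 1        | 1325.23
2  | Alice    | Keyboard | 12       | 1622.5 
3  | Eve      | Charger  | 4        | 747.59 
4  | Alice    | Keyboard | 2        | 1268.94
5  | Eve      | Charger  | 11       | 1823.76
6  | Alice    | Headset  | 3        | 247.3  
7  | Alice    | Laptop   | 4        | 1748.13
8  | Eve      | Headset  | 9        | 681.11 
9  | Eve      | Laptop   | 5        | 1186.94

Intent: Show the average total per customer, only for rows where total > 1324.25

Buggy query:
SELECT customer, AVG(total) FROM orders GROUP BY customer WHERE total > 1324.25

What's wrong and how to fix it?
Bug: Row-level WHERE must come before GROUP BY in the clause order

Fix: Move the WHERE clause before GROUP BY

Corrected query:
SELECT customer, AVG(total) FROM orders WHERE total > 1324.25 GROUP BY customer

Result:
customer | AVG(total)
---------+-----------
Alice    | 1685.315  
Eve      | 1574.495  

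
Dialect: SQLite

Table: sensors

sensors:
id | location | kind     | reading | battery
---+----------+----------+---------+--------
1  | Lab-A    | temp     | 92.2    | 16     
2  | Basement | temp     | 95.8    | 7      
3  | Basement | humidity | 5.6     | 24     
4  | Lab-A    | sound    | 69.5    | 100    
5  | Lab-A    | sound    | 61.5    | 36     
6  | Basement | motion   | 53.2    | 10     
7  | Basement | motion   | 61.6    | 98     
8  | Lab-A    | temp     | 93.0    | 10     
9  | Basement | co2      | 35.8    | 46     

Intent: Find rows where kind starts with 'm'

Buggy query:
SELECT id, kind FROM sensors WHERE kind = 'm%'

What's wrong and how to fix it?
Bug: Wildcards only work with LIKE; '=' treats '%' as a literal character

Fix: Replace '=' with LIKE so 'm%' is treated as a pattern

Corrected query:
SELECT id, kind FROM sensors WHERE kind LIKE 'm%'

Result:
id | kind  
---+-------
6  | motion
7  | motion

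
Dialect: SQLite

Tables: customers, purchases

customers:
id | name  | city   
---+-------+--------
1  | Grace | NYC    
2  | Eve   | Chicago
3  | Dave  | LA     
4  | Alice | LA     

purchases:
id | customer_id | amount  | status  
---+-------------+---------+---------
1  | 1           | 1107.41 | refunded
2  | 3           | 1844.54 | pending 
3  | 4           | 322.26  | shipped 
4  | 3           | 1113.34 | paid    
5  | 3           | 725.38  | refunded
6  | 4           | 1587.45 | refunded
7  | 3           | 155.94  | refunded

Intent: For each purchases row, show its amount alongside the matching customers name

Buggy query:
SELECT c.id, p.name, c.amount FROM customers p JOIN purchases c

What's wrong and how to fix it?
Bug: Missing join condition: each purchases row is matched to all customers rows instead of just its own

Fix: Specify the join condition linking the foreign key to the parent id

Corrected query:
SELECT c.id, p.name, c.amount FROM customers p JOIN purchases c ON c.customer_id = p.id

Result:
id | name  | amount 
---+-------+--------
1  | Grace | 1107.41
2  | Dave  | 1844.54
3  | Alice | 322.26 
4  | Dave  | 1113.34
5  | Dave  | 725.38 
6  | Alice | 1587.45
7  | Dave  | 155.94 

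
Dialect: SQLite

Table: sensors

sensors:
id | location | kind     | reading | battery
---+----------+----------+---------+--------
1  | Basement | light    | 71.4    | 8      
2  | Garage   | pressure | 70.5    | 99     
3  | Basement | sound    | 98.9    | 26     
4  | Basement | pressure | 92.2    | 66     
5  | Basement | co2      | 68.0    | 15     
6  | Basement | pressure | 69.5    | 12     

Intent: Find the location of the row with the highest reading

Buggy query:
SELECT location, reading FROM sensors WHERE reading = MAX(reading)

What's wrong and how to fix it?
Bug: WHERE is evaluated per row; an aggregate over the whole table isn't defined there

Fix: Wrap MAX in a scalar subquery so WHERE compares against a single value

Corrected query:
SELECT location, reading FROM sensors WHERE reading = (SELECT MAX(reading) FROM sensors)

Result:
location | reading
---------+--------
Basement | 98.9   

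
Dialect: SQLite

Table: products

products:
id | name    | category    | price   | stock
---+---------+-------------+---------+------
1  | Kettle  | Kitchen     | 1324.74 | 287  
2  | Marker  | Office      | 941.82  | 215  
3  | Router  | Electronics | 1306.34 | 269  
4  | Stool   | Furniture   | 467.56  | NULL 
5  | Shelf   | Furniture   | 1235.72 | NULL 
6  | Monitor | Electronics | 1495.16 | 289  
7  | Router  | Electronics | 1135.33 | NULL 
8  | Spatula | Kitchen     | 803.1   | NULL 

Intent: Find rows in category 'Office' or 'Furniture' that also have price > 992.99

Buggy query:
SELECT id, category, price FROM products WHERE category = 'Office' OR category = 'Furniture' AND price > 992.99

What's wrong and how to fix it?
Bug: Without parentheses, AND is evaluated before OR, so the price filter only applies to the 'Furniture' branch

Fix: Add parentheses around the OR so the AND applies to both alternatives

Corrected query:
SELECT id, category, price FROM products WHERE (category = 'Office' OR category = 'Furniture') AND price > 992.99

Result:
id | category  | price  
---+-----------+--------
5  | Furniture | 1235.72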